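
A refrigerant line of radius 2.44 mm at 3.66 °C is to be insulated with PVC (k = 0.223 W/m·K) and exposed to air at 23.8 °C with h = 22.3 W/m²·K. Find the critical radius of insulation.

For a cylinder, r_cr = k_ins/h = 0.223/22.3 = 0.0100 m = 1.00 cm

r_cr = 1.00 cm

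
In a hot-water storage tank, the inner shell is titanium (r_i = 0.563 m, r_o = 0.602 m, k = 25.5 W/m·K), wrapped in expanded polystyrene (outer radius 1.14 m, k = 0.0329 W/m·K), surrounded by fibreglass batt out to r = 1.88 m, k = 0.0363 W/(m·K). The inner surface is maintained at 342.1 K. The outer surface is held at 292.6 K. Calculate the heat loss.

Q = 18.7 W

Treat each layer as a resistance in series:
  R_titanium = (1/0.563 − 1/0.602)/(4πk) = 0.1151/(4π·25.5) = 3.591×10^-4 K/W
  R_expanded polystyrene = (1/0.602 − 1/1.14)/(4πk) = 0.7839/(4π·0.0329) = 1.896 K/W
  R_fibreglass batt = (1/1.14 − 1/1.88)/(4πk) = 0.3453/(4π·0.0363) = 0.7569 K/W
ΣR = 3.591×10^-4 + 1.896 + 0.7569 = 2.653 K/W
Q = ΔT/ΣR = (342.1 K − 292.6 K)/2.653 = 18.7 W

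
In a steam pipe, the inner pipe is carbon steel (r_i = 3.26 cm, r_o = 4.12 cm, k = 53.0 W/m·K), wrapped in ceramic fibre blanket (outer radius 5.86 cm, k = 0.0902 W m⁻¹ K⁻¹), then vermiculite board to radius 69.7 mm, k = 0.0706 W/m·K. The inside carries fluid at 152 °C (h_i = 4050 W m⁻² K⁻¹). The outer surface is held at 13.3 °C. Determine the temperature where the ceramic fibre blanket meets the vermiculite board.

Treat each layer as a resistance in series:
  R'_conv,in = 1/(2πr h) = 1/(2π·0.0326·4050) = 0.001205 m·K/W
  R'_carbon steel = ln(0.0412/0.0326)/(2πk) = 0.2341/(2π·53.0) = 7.031×10^-4 m·K/W
  R'_ceramic fibre blanket = ln(0.0586/0.0412)/(2πk) = 0.3523/(2π·0.0902) = 0.6216 m·K/W
  R'_vermiculite board = ln(0.0697/0.0586)/(2πk) = 0.1735/(2π·0.0706) = 0.3910 m·K/W
ΣR = 0.001205 + 7.031×10^-4 + 0.6216 + 0.3910 = 1.015 m·K/W
Q' = ΔT/ΣR = (152 °C − 13.3 °C)/1.015 = 136.7 W/m
From the inner boundary to the ceramic fibre blanket/vermiculite board interface, ΣR_partial = 0.6235 m·K/W.
T_interface = T_in − Q'·ΣR_partial = 152 °C − (136.7)(0.6235) = 66.8 °C

T = 66.8 °C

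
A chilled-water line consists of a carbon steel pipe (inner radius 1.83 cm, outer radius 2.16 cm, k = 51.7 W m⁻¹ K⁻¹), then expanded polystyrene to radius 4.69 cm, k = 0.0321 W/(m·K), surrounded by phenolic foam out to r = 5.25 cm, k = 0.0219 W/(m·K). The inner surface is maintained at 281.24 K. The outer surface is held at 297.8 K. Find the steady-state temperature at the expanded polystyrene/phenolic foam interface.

Series thermal resistances, inner to outer:
  R'_carbon steel = ln(0.0216/0.0183)/(2πk) = 0.1658/(2π·51.7) = 5.104×10^-4 m·K/W
  R'_expanded polystyrene = ln(0.0469/0.0216)/(2πk) = 0.7753/(2π·0.0321) = 3.844 m·K/W
  R'_phenolic foam = ln(0.0525/0.0469)/(2πk) = 0.1128/(2π·0.0219) = 0.8197 m·K/W
ΣR = 5.104×10^-4 + 3.844 + 0.8197 = 4.664 m·K/W
Q' = ΔT/ΣR = (281.24 K − 297.8 K)/4.664 = -3.551 W/m
From the inner boundary to the expanded polystyrene/phenolic foam interface, ΣR_partial = 3.845 m·K/W.
T_interface = T_in − Q'·ΣR_partial = 281.24 K − (-3.551)(3.845) = 294.9 K

T = 294.9 K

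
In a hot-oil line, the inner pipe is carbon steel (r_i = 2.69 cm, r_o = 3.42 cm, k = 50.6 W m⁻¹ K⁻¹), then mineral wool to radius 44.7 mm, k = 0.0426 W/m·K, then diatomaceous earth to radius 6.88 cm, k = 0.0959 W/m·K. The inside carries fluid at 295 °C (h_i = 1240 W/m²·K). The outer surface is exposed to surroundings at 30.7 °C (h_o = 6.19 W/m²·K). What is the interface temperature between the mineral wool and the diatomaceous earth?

T = 168 °C

Resistance network (inner→outer):
  R'_conv,in = 1/(2πr h) = 1/(2π·0.0269·1240) = 0.004771 m·K/W
  R'_carbon steel = ln(0.0342/0.0269)/(2πk) = 0.2401/(2π·50.6) = 7.552×10^-4 m·K/W
  R'_mineral wool = ln(0.0447/0.0342)/(2πk) = 0.2677/(2π·0.0426) = 1.000 m·K/W
  R'_diatomaceous earth = ln(0.0688/0.0447)/(2πk) = 0.4312/(2π·0.0959) = 0.7157 m·K/W
  R'_conv,out = 1/(2πr h) = 1/(2π·0.0688·6.19) = 0.3737 m·K/W
ΣR = 0.004771 + 7.552×10^-4 + 1.000 + 0.7157 + 0.3737 = 2.095 m·K/W
Q' = ΔT/ΣR = (295 °C − 30.7 °C)/2.095 = 126.2 W/m
From the inner boundary to the mineral wool/diatomaceous earth interface, ΣR_partial = 1.006 m·K/W.
T_interface = T_in − Q'·ΣR_partial = 295 °C − (126.2)(1.006) = 168 °C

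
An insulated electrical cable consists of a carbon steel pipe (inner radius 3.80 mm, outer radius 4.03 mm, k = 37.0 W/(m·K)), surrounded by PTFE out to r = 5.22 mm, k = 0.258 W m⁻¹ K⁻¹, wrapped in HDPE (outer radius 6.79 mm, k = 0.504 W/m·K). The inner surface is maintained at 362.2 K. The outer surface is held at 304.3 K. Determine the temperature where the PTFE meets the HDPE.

T = 324.1 K

Treat each layer as a resistance in series:
  R'_carbon steel = ln(0.00403/0.00380)/(2πk) = 0.05877/(2π·37.0) = 2.528×10^-4 m·K/W
  R'_PTFE = ln(0.00522/0.00403)/(2πk) = 0.2587/(2π·0.258) = 0.1596 m·K/W
  R'_HDPE = ln(0.00679/0.00522)/(2πk) = 0.2630/(2π·0.504) = 0.08304 m·K/W
ΣR = 2.528×10^-4 + 0.1596 + 0.08304 = 0.2429 m·K/W
Q' = ΔT/ΣR = (362.2 K − 304.3 K)/0.2429 = 238.4 W/m
From the inner boundary to the PTFE/HDPE interface, ΣR_partial = 0.1599 m·K/W.
T_interface = T_in − Q'·ΣR_partial = 362.2 K − (238.4)(0.1599) = 324.1 K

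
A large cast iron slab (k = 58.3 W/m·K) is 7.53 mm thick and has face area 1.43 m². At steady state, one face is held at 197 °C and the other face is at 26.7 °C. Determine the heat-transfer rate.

Q = kA·ΔT/L = 58.3 × 1.43 × |197 °C − 26.7 °C| / 0.00753 = 1.89×10^6 W

Q = 1890 kW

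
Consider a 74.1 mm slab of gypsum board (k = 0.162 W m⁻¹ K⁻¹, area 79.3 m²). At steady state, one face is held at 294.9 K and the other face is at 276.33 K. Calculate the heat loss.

Q = kA·ΔT/L = 0.162 × 79.3 × |294.9 K − 276.33 K| / 0.0741 = 3220 W

Q = 3220 W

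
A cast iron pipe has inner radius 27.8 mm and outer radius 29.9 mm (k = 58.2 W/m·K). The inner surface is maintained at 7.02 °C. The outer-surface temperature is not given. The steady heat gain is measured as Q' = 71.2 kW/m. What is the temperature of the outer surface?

T_out = 21.2 °C

Series resistances:
  R'_cast iron = ln(0.0299/0.0278)/(2πk) = 0.07282/(2π·58.2) = 1.991×10^-4 m·K/W
ΣR = 1.991×10^-4 m·K/W
ΔT = Q'·ΣR = 71200 × 1.991×10^-4 = 14.18 K
Heat flows inward, so T_out = T_in + ΔT = 7.02 + 14.18 = 21.2 °C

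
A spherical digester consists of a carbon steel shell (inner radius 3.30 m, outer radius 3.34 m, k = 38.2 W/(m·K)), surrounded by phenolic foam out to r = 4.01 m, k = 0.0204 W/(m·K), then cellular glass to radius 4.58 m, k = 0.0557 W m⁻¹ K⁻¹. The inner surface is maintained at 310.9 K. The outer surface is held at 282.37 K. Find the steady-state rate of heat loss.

Q = 119 W

Series thermal resistances, inner to outer:
  R_carbon steel = (1/3.30 − 1/3.34)/(4πk) = 0.003629/(4π·38.2) = 7.560×10^-6 K/W
  R_phenolic foam = (1/3.34 − 1/4.01)/(4πk) = 0.05002/(4π·0.0204) = 0.1951 K/W
  R_cellular glass = (1/4.01 − 1/4.58)/(4πk) = 0.03104/(4π·0.0557) = 0.04434 K/W
ΣR = 7.560×10^-6 + 0.1951 + 0.04434 = 0.2394 K/W
Q = ΔT/ΣR = (310.9 K − 282.37 K)/0.2394 = 119 W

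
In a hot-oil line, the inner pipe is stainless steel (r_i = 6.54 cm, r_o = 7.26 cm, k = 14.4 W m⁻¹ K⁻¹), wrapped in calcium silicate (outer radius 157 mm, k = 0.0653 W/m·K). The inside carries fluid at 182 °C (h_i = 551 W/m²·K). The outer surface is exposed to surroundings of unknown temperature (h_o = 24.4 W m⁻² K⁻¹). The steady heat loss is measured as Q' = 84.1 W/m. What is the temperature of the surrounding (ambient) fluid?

T_out = 19.9 °C

Series resistances:
  R'_conv,in = 1/(2πr h) = 1/(2π·0.0654·551) = 0.004417 m·K/W
  R'_stainless steel = ln(0.0726/0.0654)/(2πk) = 0.1044/(2π·14.4) = 0.001154 m·K/W
  R'_calcium silicate = ln(0.157/0.0726)/(2πk) = 0.7713/(2π·0.0653) = 1.880 m·K/W
  R'_conv,out = 1/(2πr h) = 1/(2π·0.157·24.4) = 0.04155 m·K/W
ΣR = 1.927 m·K/W
ΔT = Q'·ΣR = 84.1 × 1.927 = 162.1 K
Heat flows outward, so T_out = T_in − ΔT = 182 − 162.1 = 19.9 °C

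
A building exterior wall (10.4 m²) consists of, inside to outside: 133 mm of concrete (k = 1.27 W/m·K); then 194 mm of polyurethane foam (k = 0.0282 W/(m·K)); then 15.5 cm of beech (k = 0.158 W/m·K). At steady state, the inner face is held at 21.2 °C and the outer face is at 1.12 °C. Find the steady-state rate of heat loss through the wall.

Treat each layer as a resistance in series:
  R_concrete = L/(kA) = 0.133/(1.27·10.4) = 0.01007 K/W
  R_polyurethane foam = L/(kA) = 0.194/(0.0282·10.4) = 0.6615 K/W
  R_beech = L/(kA) = 0.155/(0.158·10.4) = 0.09433 K/W
ΣR = 0.01007 + 0.6615 + 0.09433 = 0.7659 K/W
Q = ΔT/ΣR = (21.2 °C − 1.12 °C)/0.7659 = 26.2 W

Q = 26.2 W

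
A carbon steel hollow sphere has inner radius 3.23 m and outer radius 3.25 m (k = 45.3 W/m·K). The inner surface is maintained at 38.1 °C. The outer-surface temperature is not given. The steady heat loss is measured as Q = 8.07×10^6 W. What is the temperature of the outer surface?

T_out = 11.1 °C

Sum the resistances:
  R_carbon steel = (1/3.23 − 1/3.25)/(4πk) = 0.001905/(4π·45.3) = 3.347×10^-6 K/W
ΣR = 3.347×10^-6 K/W
ΔT = Q·ΣR = 8.07×10^6 × 3.347×10^-6 = 27.01 K
Heat flows outward, so T_out = T_in − ΔT = 38.1 − 27.01 = 11.1 °C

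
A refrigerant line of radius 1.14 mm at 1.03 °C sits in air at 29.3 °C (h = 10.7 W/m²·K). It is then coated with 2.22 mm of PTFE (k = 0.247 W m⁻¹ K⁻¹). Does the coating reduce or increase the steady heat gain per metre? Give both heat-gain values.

increases: 2.17 → 5.52 W/m

Critical radius for a cylinder: r_cr = k/h = 0.0231 m = 2.31 cm.
Outer radius after coating: r₂ = 0.00114 + 0.00222 = 0.00336 m.
Since r₁ < r_cr and r₂ ≤ r_cr, the coating moves toward the maximum at r_cr — heat gain rises.
Bare: R = 1/(2πr₁h) = 13.05 m·K/W; Q = 28.27/13.05 = 2.17 W/m.
Coated: R = R_cond + R_conv = 5.123 m·K/W; Q = 28.27/5.123 = 5.52 W/m.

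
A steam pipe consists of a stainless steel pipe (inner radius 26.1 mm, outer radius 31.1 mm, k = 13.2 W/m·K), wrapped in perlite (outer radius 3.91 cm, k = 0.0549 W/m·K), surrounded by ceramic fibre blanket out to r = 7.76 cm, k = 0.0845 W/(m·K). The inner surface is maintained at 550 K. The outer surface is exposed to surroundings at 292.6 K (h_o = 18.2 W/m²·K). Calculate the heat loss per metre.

Q' = 124 W/m

Resistance network (inner→outer):
  R'_stainless steel = ln(0.0311/0.0261)/(2πk) = 0.1753/(2π·13.2) = 0.002113 m·K/W
  R'_perlite = ln(0.0391/0.0311)/(2πk) = 0.2289/(2π·0.0549) = 0.6636 m·K/W
  R'_ceramic fibre blanket = ln(0.0776/0.0391)/(2πk) = 0.6854/(2π·0.0845) = 1.291 m·K/W
  R'_conv,out = 1/(2πr h) = 1/(2π·0.0776·18.2) = 0.1127 m·K/W
ΣR = 0.002113 + 0.6636 + 1.291 + 0.1127 = 2.069 m·K/W
Q' = ΔT/ΣR = (550 K − 292.6 K)/2.069 = 124 W/m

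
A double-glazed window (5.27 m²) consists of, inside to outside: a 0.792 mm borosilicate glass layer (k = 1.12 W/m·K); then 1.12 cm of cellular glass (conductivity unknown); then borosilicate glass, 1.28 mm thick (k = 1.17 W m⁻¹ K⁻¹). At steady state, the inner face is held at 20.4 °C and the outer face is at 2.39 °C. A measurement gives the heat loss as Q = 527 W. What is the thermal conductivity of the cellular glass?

ΣR = ΔT/Q = |20.4 − 2.39|/527 = 0.03417 K/W
Known resistances:
  R_borosilicate glass = L/(kA) = 7.92×10^-4/(1.12·5.27) = 1.342×10^-4 K/W
  R_borosilicate glass = L/(kA) = 0.00128/(1.17·5.27) = 2.076×10^-4 K/W
R_cellular glass = ΣR − ΣR_known = 0.03417 − 3.418×10^-4 = 0.03383 K/W
L/(kA) = 0.03383 ⇒ k = 0.0112/(0.03383·5.27) = 0.0628 W/m·K

k = 0.0628 W/m·K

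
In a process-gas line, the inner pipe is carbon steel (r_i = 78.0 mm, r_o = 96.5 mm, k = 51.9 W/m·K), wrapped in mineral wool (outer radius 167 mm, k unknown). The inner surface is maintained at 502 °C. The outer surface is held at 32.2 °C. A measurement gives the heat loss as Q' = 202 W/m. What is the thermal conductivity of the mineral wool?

k = 0.0375 W/m·K

ΣR = ΔT/Q' = |502 − 32.2|/202 = 2.326 m·K/W
Known resistances:
  R'_carbon steel = ln(0.0965/0.0780)/(2πk) = 0.2128/(2π·51.9) = 6.527×10^-4 m·K/W
R_mineral wool = ΣR − ΣR_known = 2.326 − 6.527×10^-4 = 2.325 m·K/W
ln(r₂/r₁)/(2πk) = 2.325 ⇒ k = 0.5485/(2π·2.325) = 0.0375 W/m·K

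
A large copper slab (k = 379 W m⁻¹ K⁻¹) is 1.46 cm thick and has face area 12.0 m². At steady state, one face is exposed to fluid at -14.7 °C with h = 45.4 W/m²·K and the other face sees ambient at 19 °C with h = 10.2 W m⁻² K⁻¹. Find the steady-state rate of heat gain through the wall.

Series thermal resistances, inner to outer:
  R_conv,in = 1/(hA) = 1/(45.4·12.0) = 0.001836 K/W
  R_copper = L/(kA) = 0.0146/(379·12.0) = 3.210×10^-6 K/W
  R_conv,out = 1/(hA) = 1/(10.2·12.0) = 0.008170 K/W
ΣR = 0.001836 + 3.210×10^-6 + 0.008170 = 0.01001 K/W
Q = ΔT/ΣR = (-14.7 °C − 19 °C)/0.01001 = -3370 W
(Negative Q ⇒ heat flows inward; heat gain = 3370 W.)

Q = 3370 W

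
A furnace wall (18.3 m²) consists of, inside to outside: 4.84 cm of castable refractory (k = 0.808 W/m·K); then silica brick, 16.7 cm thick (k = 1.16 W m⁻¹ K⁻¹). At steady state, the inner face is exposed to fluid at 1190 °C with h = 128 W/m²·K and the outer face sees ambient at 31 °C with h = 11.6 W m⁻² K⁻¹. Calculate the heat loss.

Q = 71.2 kW

Series thermal resistances, inner to outer:
  R_conv,in = 1/(hA) = 1/(128·18.3) = 4.269×10^-4 K/W
  R_castable refractory = L/(kA) = 0.0484/(0.808·18.3) = 0.003273 K/W
  R_silica brick = L/(kA) = 0.167/(1.16·18.3) = 0.007867 K/W
  R_conv,out = 1/(hA) = 1/(11.6·18.3) = 0.004711 K/W
ΣR = 4.269×10^-4 + 0.003273 + 0.007867 + 0.004711 = 0.01628 K/W
Q = ΔT/ΣR = (1190 °C − 31 °C)/0.01628 = 71200 W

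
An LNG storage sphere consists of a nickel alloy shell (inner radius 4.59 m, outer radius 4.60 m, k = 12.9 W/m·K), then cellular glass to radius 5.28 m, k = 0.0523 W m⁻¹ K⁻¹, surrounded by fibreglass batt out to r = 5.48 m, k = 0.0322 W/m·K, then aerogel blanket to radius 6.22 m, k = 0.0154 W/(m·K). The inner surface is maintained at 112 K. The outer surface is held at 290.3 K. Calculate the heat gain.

Q = 1040 W

Resistance network (inner→outer):
  R_nickel alloy = (1/4.59 − 1/4.60)/(4πk) = 4.736×10^-4/(4π·12.9) = 2.922×10^-6 K/W
  R_cellular glass = (1/4.60 − 1/5.28)/(4πk) = 0.02800/(4π·0.0523) = 0.04260 K/W
  R_fibreglass batt = (1/5.28 − 1/5.48)/(4πk) = 0.006912/(4π·0.0322) = 0.01708 K/W
  R_aerogel blanket = (1/5.48 − 1/6.22)/(4πk) = 0.02171/(4π·0.0154) = 0.1122 K/W
ΣR = 2.922×10^-6 + 0.04260 + 0.01708 + 0.1122 = 0.1719 K/W
Q = ΔT/ΣR = (112 K − 290.3 K)/0.1719 = -1040 W
(Negative Q ⇒ heat flows inward; heat gain = 1040 W.)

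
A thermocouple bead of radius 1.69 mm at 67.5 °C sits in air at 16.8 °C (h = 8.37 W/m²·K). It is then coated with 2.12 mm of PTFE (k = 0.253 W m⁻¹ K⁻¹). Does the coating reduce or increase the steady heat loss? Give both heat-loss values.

Critical radius for a sphere: r_cr = 2k/h = 0.0605 m = 6.05 cm.
Outer radius after coating: r₂ = 0.00169 + 0.00212 = 0.00381 m.
Since r₁ < r_cr and r₂ ≤ r_cr, the coating moves toward the maximum at r_cr — heat loss rises.
Bare: R = 1/(4πr₁²h) = 3329 K/W; Q = 50.7/3329 = 0.0152 W.
Coated: R = R_cond + R_conv = 758.5 K/W; Q = 50.7/758.5 = 0.0668 W.

increases: 0.0152 → 0.0668 W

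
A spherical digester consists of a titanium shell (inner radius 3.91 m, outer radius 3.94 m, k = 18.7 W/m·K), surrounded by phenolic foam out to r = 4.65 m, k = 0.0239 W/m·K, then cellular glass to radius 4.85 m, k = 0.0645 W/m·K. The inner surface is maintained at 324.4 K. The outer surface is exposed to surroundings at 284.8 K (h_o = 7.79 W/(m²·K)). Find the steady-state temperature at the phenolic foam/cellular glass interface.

T = 288.0 K

Resistance network (inner→outer):
  R_titanium = (1/3.91 − 1/3.94)/(4πk) = 0.001947/(4π·18.7) = 8.287×10^-6 K/W
  R_phenolic foam = (1/3.94 − 1/4.65)/(4πk) = 0.03875/(4π·0.0239) = 0.1290 K/W
  R_cellular glass = (1/4.65 − 1/4.85)/(4πk) = 0.008868/(4π·0.0645) = 0.01094 K/W
  R_conv,out = 1/(4πr²h) = 1/(4π·4.85²·7.79) = 4.343×10^-4 K/W
ΣR = 8.287×10^-6 + 0.1290 + 0.01094 + 4.343×10^-4 = 0.1404 K/W
Q = ΔT/ΣR = (324.4 K − 284.8 K)/0.1404 = 282.1 W
From the inner boundary to the phenolic foam/cellular glass interface, ΣR_partial = 0.1290 K/W.
T_interface = T_in − Q·ΣR_partial = 324.4 K − (282.1)(0.1290) = 288.0 K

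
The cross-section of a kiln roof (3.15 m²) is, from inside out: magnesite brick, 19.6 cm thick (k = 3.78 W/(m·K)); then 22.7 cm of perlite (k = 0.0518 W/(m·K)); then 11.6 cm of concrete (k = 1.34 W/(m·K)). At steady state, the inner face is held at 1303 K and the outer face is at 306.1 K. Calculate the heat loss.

Q = 695 W

Treat each layer as a resistance in series:
  R_magnesite brick = L/(kA) = 0.196/(3.78·3.15) = 0.01646 K/W
  R_perlite = L/(kA) = 0.227/(0.0518·3.15) = 1.391 K/W
  R_concrete = L/(kA) = 0.116/(1.34·3.15) = 0.02748 K/W
ΣR = 0.01646 + 1.391 + 0.02748 = 1.435 K/W
Q = ΔT/ΣR = (1303 K − 306.1 K)/1.435 = 695 W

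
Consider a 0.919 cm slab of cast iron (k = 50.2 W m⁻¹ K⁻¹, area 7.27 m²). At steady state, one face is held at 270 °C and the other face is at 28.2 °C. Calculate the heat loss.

Q = kA·ΔT/L = 50.2 × 7.27 × |270 °C − 28.2 °C| / 0.00919 = 9.60×10^6 W

Q = 9.60×10^6 W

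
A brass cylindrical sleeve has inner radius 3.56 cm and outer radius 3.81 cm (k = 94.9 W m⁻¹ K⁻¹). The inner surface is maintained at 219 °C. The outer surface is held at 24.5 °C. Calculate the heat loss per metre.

Q' = 2πk·ΔT/ln(r₂/r₁) = 2π × 94.9 × 194.5 / ln(0.0381/0.0356) = 1.71×10^6 W/m

Q' = 1710 kW/m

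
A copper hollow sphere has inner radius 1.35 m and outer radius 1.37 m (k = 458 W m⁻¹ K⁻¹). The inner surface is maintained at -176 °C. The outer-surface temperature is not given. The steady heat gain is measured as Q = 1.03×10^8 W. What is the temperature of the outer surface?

T_out = 17.5 °C

Sum the resistances:
  R_copper = (1/1.35 − 1/1.37)/(4πk) = 0.01081/(4π·458) = 1.879×10^-6 K/W
ΣR = 1.879×10^-6 K/W
ΔT = Q·ΣR = 1.03×10^8 × 1.879×10^-6 = 193.5 K
Heat flows inward, so T_out = T_in + ΔT = -176 + 193.5 = 17.5 °C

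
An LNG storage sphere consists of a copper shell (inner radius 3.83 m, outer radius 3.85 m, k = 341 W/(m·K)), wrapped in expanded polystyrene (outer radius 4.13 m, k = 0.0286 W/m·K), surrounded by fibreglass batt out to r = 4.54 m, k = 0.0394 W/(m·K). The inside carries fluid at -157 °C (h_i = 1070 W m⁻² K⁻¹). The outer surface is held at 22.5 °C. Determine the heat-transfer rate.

Q = 1930 W

Treat each layer as a resistance in series:
  R_conv,in = 1/(4πr²h) = 1/(4π·3.83²·1070) = 5.070×10^-6 K/W
  R_copper = (1/3.83 − 1/3.85)/(4πk) = 0.001356/(4π·341) = 3.165×10^-7 K/W
  R_expanded polystyrene = (1/3.85 − 1/4.13)/(4πk) = 0.01761/(4π·0.0286) = 0.04900 K/W
  R_fibreglass batt = (1/4.13 − 1/4.54)/(4πk) = 0.02187/(4π·0.0394) = 0.04416 K/W
ΣR = 5.070×10^-6 + 3.165×10^-7 + 0.04900 + 0.04416 = 0.09317 K/W
Q = ΔT/ΣR = (-157 °C − 22.5 °C)/0.09317 = -1930 W
(Negative Q ⇒ heat flows inward; heat gain = 1930 W.)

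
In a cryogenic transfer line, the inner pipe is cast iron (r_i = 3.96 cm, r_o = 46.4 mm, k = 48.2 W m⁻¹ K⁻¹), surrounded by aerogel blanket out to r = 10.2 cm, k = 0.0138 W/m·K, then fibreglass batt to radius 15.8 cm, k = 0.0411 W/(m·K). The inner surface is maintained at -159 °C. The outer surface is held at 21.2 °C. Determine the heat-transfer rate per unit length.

Treat each layer as a resistance in series:
  R'_cast iron = ln(0.0464/0.0396)/(2πk) = 0.1585/(2π·48.2) = 5.233×10^-4 m·K/W
  R'_aerogel blanket = ln(0.102/0.0464)/(2πk) = 0.7877/(2π·0.0138) = 9.084 m·K/W
  R'_fibreglass batt = ln(0.158/0.102)/(2πk) = 0.4376/(2π·0.0411) = 1.695 m·K/W
ΣR = 5.233×10^-4 + 9.084 + 1.695 = 10.78 m·K/W
Q' = ΔT/ΣR = (-159 °C − 21.2 °C)/10.78 = -16.7 W/m
(Negative Q' ⇒ heat flows inward; heat gain = 16.7 W/m.)

Q' = 16.7 W/m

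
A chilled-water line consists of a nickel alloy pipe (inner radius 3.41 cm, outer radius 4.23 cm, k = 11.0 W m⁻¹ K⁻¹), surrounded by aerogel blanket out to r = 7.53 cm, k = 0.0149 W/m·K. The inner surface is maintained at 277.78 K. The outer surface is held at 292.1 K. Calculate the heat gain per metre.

Treat each layer as a resistance in series:
  R'_nickel alloy = ln(0.0423/0.0341)/(2πk) = 0.2155/(2π·11.0) = 0.003118 m·K/W
  R'_aerogel blanket = ln(0.0753/0.0423)/(2πk) = 0.5767/(2π·0.0149) = 6.160 m·K/W
ΣR = 0.003118 + 6.160 = 6.163 m·K/W
Q' = ΔT/ΣR = (277.78 K − 292.1 K)/6.163 = -2.32 W/m
(Negative Q' ⇒ heat flows inward; heat gain = 2.32 W/m.)

Q' = 2.32 W/m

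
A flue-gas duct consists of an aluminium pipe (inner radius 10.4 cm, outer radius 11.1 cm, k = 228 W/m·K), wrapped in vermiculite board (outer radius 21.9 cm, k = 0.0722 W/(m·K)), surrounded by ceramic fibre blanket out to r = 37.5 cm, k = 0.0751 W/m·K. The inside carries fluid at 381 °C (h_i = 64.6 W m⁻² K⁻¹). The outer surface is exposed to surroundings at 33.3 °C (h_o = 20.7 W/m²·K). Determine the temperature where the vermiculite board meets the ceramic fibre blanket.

T = 184 °C

Resistance network (inner→outer):
  R'_conv,in = 1/(2πr h) = 1/(2π·0.104·64.6) = 0.02369 m·K/W
  R'_aluminium = ln(0.111/0.104)/(2πk) = 0.06514/(2π·228) = 4.547×10^-5 m·K/W
  R'_vermiculite board = ln(0.219/0.111)/(2πk) = 0.6795/(2π·0.0722) = 1.498 m·K/W
  R'_ceramic fibre blanket = ln(0.375/0.219)/(2πk) = 0.5379/(2π·0.0751) = 1.140 m·K/W
  R'_conv,out = 1/(2πr h) = 1/(2π·0.375·20.7) = 0.02050 m·K/W
ΣR = 0.02369 + 4.547×10^-5 + 1.498 + 1.140 + 0.02050 = 2.682 m·K/W
Q' = ΔT/ΣR = (381 °C − 33.3 °C)/2.682 = 129.6 W/m
From the inner boundary to the vermiculite board/ceramic fibre blanket interface, ΣR_partial = 1.522 m·K/W.
T_interface = T_in − Q'·ΣR_partial = 381 °C − (129.6)(1.522) = 184 °C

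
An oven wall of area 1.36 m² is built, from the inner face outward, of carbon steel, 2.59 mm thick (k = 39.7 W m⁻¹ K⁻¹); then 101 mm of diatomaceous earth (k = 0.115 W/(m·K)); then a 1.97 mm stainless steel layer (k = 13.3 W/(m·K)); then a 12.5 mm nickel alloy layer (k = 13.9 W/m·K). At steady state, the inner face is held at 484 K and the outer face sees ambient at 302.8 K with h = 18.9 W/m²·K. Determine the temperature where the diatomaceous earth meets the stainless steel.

Series thermal resistances, inner to outer:
  R_carbon steel = L/(kA) = 0.00259/(39.7·1.36) = 4.797×10^-5 K/W
  R_diatomaceous earth = L/(kA) = 0.101/(0.115·1.36) = 0.6458 K/W
  R_stainless steel = L/(kA) = 0.00197/(13.3·1.36) = 1.089×10^-4 K/W
  R_nickel alloy = L/(kA) = 0.0125/(13.9·1.36) = 6.612×10^-4 K/W
  R_conv,out = 1/(hA) = 1/(18.9·1.36) = 0.03890 K/W
ΣR = 4.797×10^-5 + 0.6458 + 1.089×10^-4 + 6.612×10^-4 + 0.03890 = 0.6855 K/W
Q = ΔT/ΣR = (484 K − 302.8 K)/0.6855 = 264.3 W
From the inner boundary to the diatomaceous earth/stainless steel interface, ΣR_partial = 0.6458 K/W.
T_interface = T_in − Q·ΣR_partial = 484 K − (264.3)(0.6458) = 313.3 K

T = 313.3 K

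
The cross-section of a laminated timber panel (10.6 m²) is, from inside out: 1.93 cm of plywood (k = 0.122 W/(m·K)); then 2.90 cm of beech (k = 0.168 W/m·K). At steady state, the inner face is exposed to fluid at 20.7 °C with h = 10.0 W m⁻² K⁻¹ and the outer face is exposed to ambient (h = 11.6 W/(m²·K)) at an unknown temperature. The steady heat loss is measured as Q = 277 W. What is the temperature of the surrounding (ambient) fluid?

Series resistances:
  R_conv,in = 1/(hA) = 1/(10.0·10.6) = 0.009434 K/W
  R_plywood = L/(kA) = 0.0193/(0.122·10.6) = 0.01492 K/W
  R_beech = L/(kA) = 0.0290/(0.168·10.6) = 0.01628 K/W
  R_conv,out = 1/(hA) = 1/(11.6·10.6) = 0.008133 K/W
ΣR = 0.04878 K/W
ΔT = Q·ΣR = 277 × 0.04878 = 13.51 K
Heat flows outward, so T_out = T_in − ΔT = 20.7 − 13.51 = 7.19 °C

T_out = 7.19 °C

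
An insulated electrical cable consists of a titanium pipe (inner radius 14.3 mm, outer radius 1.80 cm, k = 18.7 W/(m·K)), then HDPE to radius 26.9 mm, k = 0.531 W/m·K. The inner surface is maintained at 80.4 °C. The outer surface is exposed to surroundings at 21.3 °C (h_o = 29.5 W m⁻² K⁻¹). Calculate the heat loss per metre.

Series thermal resistances, inner to outer:
  R'_titanium = ln(0.0180/0.0143)/(2πk) = 0.2301/(2π·18.7) = 0.001958 m·K/W
  R'_HDPE = ln(0.0269/0.0180)/(2πk) = 0.4018/(2π·0.531) = 0.1204 m·K/W
  R'_conv,out = 1/(2πr h) = 1/(2π·0.0269·29.5) = 0.2006 m·K/W
ΣR = 0.001958 + 0.1204 + 0.2006 = 0.3230 m·K/W
Q' = ΔT/ΣR = (80.4 °C − 21.3 °C)/0.3230 = 183 W/m

Q' = 183 W/m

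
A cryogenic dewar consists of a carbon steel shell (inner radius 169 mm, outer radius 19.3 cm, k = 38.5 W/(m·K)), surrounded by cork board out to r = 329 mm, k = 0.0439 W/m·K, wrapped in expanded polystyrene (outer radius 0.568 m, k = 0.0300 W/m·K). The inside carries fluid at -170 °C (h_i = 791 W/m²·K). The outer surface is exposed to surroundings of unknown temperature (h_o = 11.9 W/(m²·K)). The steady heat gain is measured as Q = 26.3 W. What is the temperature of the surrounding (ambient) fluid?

Series resistances:
  R_conv,in = 1/(4πr²h) = 1/(4π·0.169²·791) = 0.003522 K/W
  R_carbon steel = (1/0.169 − 1/0.193)/(4πk) = 0.7358/(4π·38.5) = 0.001521 K/W
  R_cork board = (1/0.193 − 1/0.329)/(4πk) = 2.142/(4π·0.0439) = 3.882 K/W
  R_expanded polystyrene = (1/0.329 − 1/0.568)/(4πk) = 1.279/(4π·0.0300) = 3.393 K/W
  R_conv,out = 1/(4πr²h) = 1/(4π·0.568²·11.9) = 0.02073 K/W
ΣR = 7.301 K/W
ΔT = Q·ΣR = 26.3 × 7.301 = 192.0 K
Heat flows inward, so T_out = T_in + ΔT = -170 + 192.0 = 22.0 °C

T_out = 22.0 °C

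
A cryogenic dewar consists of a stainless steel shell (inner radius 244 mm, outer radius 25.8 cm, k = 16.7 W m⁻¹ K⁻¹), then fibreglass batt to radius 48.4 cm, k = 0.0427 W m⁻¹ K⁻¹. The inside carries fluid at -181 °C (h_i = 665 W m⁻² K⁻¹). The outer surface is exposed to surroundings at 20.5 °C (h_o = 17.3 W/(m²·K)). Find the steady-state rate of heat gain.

Q = 59.3 W

Treat each layer as a resistance in series:
  R_conv,in = 1/(4πr²h) = 1/(4π·0.244²·665) = 0.002010 K/W
  R_stainless steel = (1/0.244 − 1/0.258)/(4πk) = 0.2224/(4π·16.7) = 0.001060 K/W
  R_fibreglass batt = (1/0.258 − 1/0.484)/(4πk) = 1.810/(4π·0.0427) = 3.373 K/W
  R_conv,out = 1/(4πr²h) = 1/(4π·0.484²·17.3) = 0.01964 K/W
ΣR = 0.002010 + 0.001060 + 3.373 + 0.01964 = 3.396 K/W
Q = ΔT/ΣR = (-181 °C − 20.5 °C)/3.396 = -59.3 W
(Negative Q ⇒ heat flows inward; heat gain = 59.3 W.)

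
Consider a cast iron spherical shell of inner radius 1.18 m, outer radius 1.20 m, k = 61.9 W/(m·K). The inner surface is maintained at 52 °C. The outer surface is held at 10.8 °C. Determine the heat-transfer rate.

Q = 2270 kW

Q = 4πk·ΔT/(1/r₁ − 1/r₂) = 4π × 61.9 × 41.2 / (1/1.18 − 1/1.20) = 2.27×10^6 W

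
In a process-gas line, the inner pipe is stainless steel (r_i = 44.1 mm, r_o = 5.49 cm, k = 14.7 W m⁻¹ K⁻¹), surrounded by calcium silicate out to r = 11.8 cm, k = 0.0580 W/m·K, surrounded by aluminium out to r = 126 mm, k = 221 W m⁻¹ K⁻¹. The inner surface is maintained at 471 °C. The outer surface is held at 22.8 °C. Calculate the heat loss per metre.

Series thermal resistances, inner to outer:
  R'_stainless steel = ln(0.0549/0.0441)/(2πk) = 0.2191/(2π·14.7) = 0.002372 m·K/W
  R'_calcium silicate = ln(0.118/0.0549)/(2πk) = 0.7652/(2π·0.0580) = 2.100 m·K/W
  R'_aluminium = ln(0.126/0.118)/(2πk) = 0.06560/(2π·221) = 4.724×10^-5 m·K/W
ΣR = 0.002372 + 2.100 + 4.724×10^-5 = 2.102 m·K/W
Q' = ΔT/ΣR = (471 °C − 22.8 °C)/2.102 = 213 W/m

Q' = 213 W/m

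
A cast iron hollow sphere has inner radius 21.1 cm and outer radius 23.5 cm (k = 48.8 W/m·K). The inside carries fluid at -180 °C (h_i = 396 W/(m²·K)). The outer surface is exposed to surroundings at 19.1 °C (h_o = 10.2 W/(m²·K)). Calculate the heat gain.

Resistance network (inner→outer):
  R_conv,in = 1/(4πr²h) = 1/(4π·0.211²·396) = 0.004514 K/W
  R_cast iron = (1/0.211 − 1/0.235)/(4πk) = 0.4840/(4π·48.8) = 7.893×10^-4 K/W
  R_conv,out = 1/(4πr²h) = 1/(4π·0.235²·10.2) = 0.1413 K/W
ΣR = 0.004514 + 7.893×10^-4 + 0.1413 = 0.1466 K/W
Q = ΔT/ΣR = (-180 °C − 19.1 °C)/0.1466 = -1360 W
(Negative Q ⇒ heat flows inward; heat gain = 1360 W.)

Q = 1360 W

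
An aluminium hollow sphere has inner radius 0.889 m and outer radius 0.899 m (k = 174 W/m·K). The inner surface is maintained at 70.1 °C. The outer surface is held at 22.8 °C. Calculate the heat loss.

Q = 8.27×10^6 W

Q = 4πk·ΔT/(1/r₁ − 1/r₂) = 4π × 174 × 47.3 / (1/0.889 − 1/0.899) = 8.27×10^6 W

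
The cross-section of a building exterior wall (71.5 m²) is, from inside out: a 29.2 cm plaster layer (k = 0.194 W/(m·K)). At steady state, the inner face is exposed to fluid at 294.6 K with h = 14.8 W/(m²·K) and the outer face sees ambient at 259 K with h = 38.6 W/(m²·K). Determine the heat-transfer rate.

Series thermal resistances, inner to outer:
  R_conv,in = 1/(hA) = 1/(14.8·71.5) = 9.450×10^-4 K/W
  R_plaster = L/(kA) = 0.292/(0.194·71.5) = 0.02105 K/W
  R_conv,out = 1/(hA) = 1/(38.6·71.5) = 3.623×10^-4 K/W
ΣR = 9.450×10^-4 + 0.02105 + 3.623×10^-4 = 0.02236 K/W
Q = ΔT/ΣR = (294.6 K − 259 K)/0.02236 = 1590 W

Q = 1590 W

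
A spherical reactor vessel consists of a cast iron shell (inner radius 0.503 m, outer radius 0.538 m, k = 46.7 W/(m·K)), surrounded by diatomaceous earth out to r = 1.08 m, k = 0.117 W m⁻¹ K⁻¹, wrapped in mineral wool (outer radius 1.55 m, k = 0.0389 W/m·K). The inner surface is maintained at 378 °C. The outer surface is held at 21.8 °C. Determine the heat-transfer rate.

Q = 295 W

Treat each layer as a resistance in series:
  R_cast iron = (1/0.503 − 1/0.538)/(4πk) = 0.1293/(4π·46.7) = 2.204×10^-4 K/W
  R_diatomaceous earth = (1/0.538 − 1/1.08)/(4πk) = 0.9328/(4π·0.117) = 0.6345 K/W
  R_mineral wool = (1/1.08 − 1/1.55)/(4πk) = 0.2808/(4π·0.0389) = 0.5744 K/W
ΣR = 2.204×10^-4 + 0.6345 + 0.5744 = 1.209 K/W
Q = ΔT/ΣR = (378 °C − 21.8 °C)/1.209 = 295 W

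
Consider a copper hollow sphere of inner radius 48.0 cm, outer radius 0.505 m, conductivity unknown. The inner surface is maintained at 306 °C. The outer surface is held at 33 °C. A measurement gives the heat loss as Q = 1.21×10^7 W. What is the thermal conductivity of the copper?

ΣR = ΔT/Q = |306 − 33|/1.21×10^7 = 2.256×10^-5 K/W
(1/r₁−1/r₂)/(4πk) = 2.256×10^-5 ⇒ k = 0.1031/(4π·2.256×10^-5) = 364 W/m·K

k = 364 W/m·K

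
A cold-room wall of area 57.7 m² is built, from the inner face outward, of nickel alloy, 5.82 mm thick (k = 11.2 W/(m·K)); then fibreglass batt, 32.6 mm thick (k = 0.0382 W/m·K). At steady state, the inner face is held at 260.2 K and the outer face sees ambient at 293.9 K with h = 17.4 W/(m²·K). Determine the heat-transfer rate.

Q = 2.13 kW

Treat each layer as a resistance in series:
  R_nickel alloy = L/(kA) = 0.00582/(11.2·57.7) = 9.006×10^-6 K/W
  R_fibreglass batt = L/(kA) = 0.0326/(0.0382·57.7) = 0.01479 K/W
  R_conv,out = 1/(hA) = 1/(17.4·57.7) = 9.960×10^-4 K/W
ΣR = 9.006×10^-6 + 0.01479 + 9.960×10^-4 = 0.01580 K/W
Q = ΔT/ΣR = (260.2 K − 293.9 K)/0.01580 = -2130 W
(Negative Q ⇒ heat flows inward; heat gain = 2130 W.)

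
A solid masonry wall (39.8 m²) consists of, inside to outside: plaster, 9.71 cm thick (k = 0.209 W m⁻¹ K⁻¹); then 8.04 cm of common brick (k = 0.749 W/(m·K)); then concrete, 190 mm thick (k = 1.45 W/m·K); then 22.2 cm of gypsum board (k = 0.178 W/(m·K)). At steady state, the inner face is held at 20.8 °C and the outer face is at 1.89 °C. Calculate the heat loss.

Resistance network (inner→outer):
  R_plaster = L/(kA) = 0.0971/(0.209·39.8) = 0.01167 K/W
  R_common brick = L/(kA) = 0.0804/(0.749·39.8) = 0.002697 K/W
  R_concrete = L/(kA) = 0.190/(1.45·39.8) = 0.003292 K/W
  R_gypsum board = L/(kA) = 0.222/(0.178·39.8) = 0.03134 K/W
ΣR = 0.01167 + 0.002697 + 0.003292 + 0.03134 = 0.04900 K/W
Q = ΔT/ΣR = (20.8 °C − 1.89 °C)/0.04900 = 386 W

Q = 386 W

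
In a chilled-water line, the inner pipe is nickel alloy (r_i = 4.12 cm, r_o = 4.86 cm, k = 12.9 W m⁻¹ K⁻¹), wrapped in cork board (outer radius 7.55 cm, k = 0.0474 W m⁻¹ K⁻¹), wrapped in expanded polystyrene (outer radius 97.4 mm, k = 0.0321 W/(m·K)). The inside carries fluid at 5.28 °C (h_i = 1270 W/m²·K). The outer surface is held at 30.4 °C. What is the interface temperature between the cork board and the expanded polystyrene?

Resistance network (inner→outer):
  R'_conv,in = 1/(2πr h) = 1/(2π·0.0412·1270) = 0.003042 m·K/W
  R'_nickel alloy = ln(0.0486/0.0412)/(2πk) = 0.1652/(2π·12.9) = 0.002038 m·K/W
  R'_cork board = ln(0.0755/0.0486)/(2πk) = 0.4405/(2π·0.0474) = 1.479 m·K/W
  R'_expanded polystyrene = ln(0.0974/0.0755)/(2πk) = 0.2547/(2π·0.0321) = 1.263 m·K/W
ΣR = 0.003042 + 0.002038 + 1.479 + 1.263 = 2.747 m·K/W
Q' = ΔT/ΣR = (5.28 °C − 30.4 °C)/2.747 = -9.145 W/m
From the inner boundary to the cork board/expanded polystyrene interface, ΣR_partial = 1.484 m·K/W.
T_interface = T_in − Q'·ΣR_partial = 5.28 °C − (-9.145)(1.484) = 18.9 °C

T = 18.9 °C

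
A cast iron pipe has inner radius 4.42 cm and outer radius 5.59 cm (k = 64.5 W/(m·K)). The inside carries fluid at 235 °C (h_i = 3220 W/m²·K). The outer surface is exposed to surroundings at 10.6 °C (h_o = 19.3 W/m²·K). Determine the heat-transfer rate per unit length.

Q' = 1500 W/m

Treat each layer as a resistance in series:
  R'_conv,in = 1/(2πr h) = 1/(2π·0.0442·3220) = 0.001118 m·K/W
  R'_cast iron = ln(0.0559/0.0442)/(2πk) = 0.2348/(2π·64.5) = 5.795×10^-4 m·K/W
  R'_conv,out = 1/(2πr h) = 1/(2π·0.0559·19.3) = 0.1475 m·K/W
ΣR = 0.001118 + 5.795×10^-4 + 0.1475 = 0.1492 m·K/W
Q' = ΔT/ΣR = (235 °C − 10.6 °C)/0.1492 = 1500 W/m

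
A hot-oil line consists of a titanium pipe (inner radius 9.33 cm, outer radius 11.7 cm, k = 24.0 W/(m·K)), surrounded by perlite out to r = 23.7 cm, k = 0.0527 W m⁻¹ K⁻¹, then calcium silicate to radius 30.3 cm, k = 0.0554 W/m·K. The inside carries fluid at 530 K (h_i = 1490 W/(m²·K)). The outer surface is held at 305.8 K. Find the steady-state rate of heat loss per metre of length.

Treat each layer as a resistance in series:
  R'_conv,in = 1/(2πr h) = 1/(2π·0.0933·1490) = 0.001145 m·K/W
  R'_titanium = ln(0.117/0.0933)/(2πk) = 0.2264/(2π·24.0) = 0.001501 m·K/W
  R'_perlite = ln(0.237/0.117)/(2πk) = 0.7059/(2π·0.0527) = 2.132 m·K/W
  R'_calcium silicate = ln(0.303/0.237)/(2πk) = 0.2457/(2π·0.0554) = 0.7058 m·K/W
ΣR = 0.001145 + 0.001501 + 2.132 + 0.7058 = 2.840 m·K/W
Q' = ΔT/ΣR = (530 K − 305.8 K)/2.840 = 78.9 W/m

Q' = 78.9 W/m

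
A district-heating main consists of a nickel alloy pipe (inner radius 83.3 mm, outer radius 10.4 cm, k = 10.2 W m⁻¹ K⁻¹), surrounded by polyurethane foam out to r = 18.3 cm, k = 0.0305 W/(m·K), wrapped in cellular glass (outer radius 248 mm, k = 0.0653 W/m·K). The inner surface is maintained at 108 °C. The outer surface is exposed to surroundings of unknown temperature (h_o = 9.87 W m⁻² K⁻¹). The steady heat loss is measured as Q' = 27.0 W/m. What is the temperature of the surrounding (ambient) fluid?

T_out = 6.5 °C

Series resistances:
  R'_nickel alloy = ln(0.104/0.0833)/(2πk) = 0.2219/(2π·10.2) = 0.003463 m·K/W
  R'_polyurethane foam = ln(0.183/0.104)/(2πk) = 0.5651/(2π·0.0305) = 2.949 m·K/W
  R'_cellular glass = ln(0.248/0.183)/(2πk) = 0.3039/(2π·0.0653) = 0.7408 m·K/W
  R'_conv,out = 1/(2πr h) = 1/(2π·0.248·9.87) = 0.06502 m·K/W
ΣR = 3.758 m·K/W
ΔT = Q'·ΣR = 27.0 × 3.758 = 101.5 K
Heat flows outward, so T_out = T_in − ΔT = 108 − 101.5 = 6.5 °C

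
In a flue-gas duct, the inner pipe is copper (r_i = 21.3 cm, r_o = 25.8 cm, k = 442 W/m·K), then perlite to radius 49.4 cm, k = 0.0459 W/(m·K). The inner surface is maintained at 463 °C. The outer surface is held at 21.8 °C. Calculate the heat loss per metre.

Resistance network (inner→outer):
  R'_copper = ln(0.258/0.213)/(2πk) = 0.1917/(2π·442) = 6.902×10^-5 m·K/W
  R'_perlite = ln(0.494/0.258)/(2πk) = 0.6496/(2π·0.0459) = 2.252 m·K/W
ΣR = 6.902×10^-5 + 2.252 = 2.252 m·K/W
Q' = ΔT/ΣR = (463 °C − 21.8 °C)/2.252 = 196 W/m

Q' = 196 W/m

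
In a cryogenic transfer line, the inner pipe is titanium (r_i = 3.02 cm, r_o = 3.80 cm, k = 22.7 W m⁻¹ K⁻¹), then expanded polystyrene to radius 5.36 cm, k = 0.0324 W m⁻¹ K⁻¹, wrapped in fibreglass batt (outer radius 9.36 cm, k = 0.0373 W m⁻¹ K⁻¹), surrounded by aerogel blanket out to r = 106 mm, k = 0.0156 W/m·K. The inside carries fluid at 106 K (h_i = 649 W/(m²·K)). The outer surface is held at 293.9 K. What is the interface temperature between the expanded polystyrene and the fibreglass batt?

Series thermal resistances, inner to outer:
  R'_conv,in = 1/(2πr h) = 1/(2π·0.0302·649) = 0.008120 m·K/W
  R'_titanium = ln(0.0380/0.0302)/(2πk) = 0.2297/(2π·22.7) = 0.001611 m·K/W
  R'_expanded polystyrene = ln(0.0536/0.0380)/(2πk) = 0.3440/(2π·0.0324) = 1.690 m·K/W
  R'_fibreglass batt = ln(0.0936/0.0536)/(2πk) = 0.5575/(2π·0.0373) = 2.379 m·K/W
  R'_aerogel blanket = ln(0.106/0.0936)/(2πk) = 0.1244/(2π·0.0156) = 1.269 m·K/W
ΣR = 0.008120 + 0.001611 + 1.690 + 2.379 + 1.269 = 5.348 m·K/W
Q' = ΔT/ΣR = (106 K − 293.9 K)/5.348 = -35.13 W/m
From the inner boundary to the expanded polystyrene/fibreglass batt interface, ΣR_partial = 1.700 m·K/W.
T_interface = T_in − Q'·ΣR_partial = 106 K − (-35.13)(1.700) = 166 K

T = 166 K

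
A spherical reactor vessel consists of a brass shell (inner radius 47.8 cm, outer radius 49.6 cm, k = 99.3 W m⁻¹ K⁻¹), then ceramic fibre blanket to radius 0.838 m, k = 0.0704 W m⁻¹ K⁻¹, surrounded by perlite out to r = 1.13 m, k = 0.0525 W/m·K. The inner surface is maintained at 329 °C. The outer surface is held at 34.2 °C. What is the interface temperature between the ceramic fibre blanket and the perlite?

T = 133 °C

Treat each layer as a resistance in series:
  R_brass = (1/0.478 − 1/0.496)/(4πk) = 0.07592/(4π·99.3) = 6.084×10^-5 K/W
  R_ceramic fibre blanket = (1/0.496 − 1/0.838)/(4πk) = 0.8228/(4π·0.0704) = 0.9301 K/W
  R_perlite = (1/0.838 − 1/1.13)/(4πk) = 0.3084/(4π·0.0525) = 0.4674 K/W
ΣR = 6.084×10^-5 + 0.9301 + 0.4674 = 1.398 K/W
Q = ΔT/ΣR = (329 °C − 34.2 °C)/1.398 = 210.9 W
From the inner boundary to the ceramic fibre blanket/perlite interface, ΣR_partial = 0.9302 K/W.
T_interface = T_in − Q·ΣR_partial = 329 °C − (210.9)(0.9302) = 133 °C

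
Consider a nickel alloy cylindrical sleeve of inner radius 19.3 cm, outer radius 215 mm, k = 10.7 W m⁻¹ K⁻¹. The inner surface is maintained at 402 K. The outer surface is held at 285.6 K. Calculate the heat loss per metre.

Q' = 72.5 kW/m

Q' = 2πk·ΔT/ln(r₂/r₁) = 2π × 10.7 × 116.4 / ln(0.215/0.193) = 72500 W/m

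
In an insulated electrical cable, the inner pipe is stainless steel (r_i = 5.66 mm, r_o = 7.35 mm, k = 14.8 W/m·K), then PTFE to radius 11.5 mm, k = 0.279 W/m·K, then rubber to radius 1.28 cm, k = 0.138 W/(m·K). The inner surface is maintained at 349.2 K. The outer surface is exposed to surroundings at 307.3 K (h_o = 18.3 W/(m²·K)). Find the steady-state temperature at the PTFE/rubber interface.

T = 339.0 K

Series thermal resistances, inner to outer:
  R'_stainless steel = ln(0.00735/0.00566)/(2πk) = 0.2613/(2π·14.8) = 0.002810 m·K/W
  R'_PTFE = ln(0.0115/0.00735)/(2πk) = 0.4476/(2π·0.279) = 0.2554 m·K/W
  R'_rubber = ln(0.0128/0.0115)/(2πk) = 0.1071/(2π·0.138) = 0.1235 m·K/W
  R'_conv,out = 1/(2πr h) = 1/(2π·0.0128·18.3) = 0.6795 m·K/W
ΣR = 0.002810 + 0.2554 + 0.1235 + 0.6795 = 1.061 m·K/W
Q' = ΔT/ΣR = (349.2 K − 307.3 K)/1.061 = 39.49 W/m
From the inner boundary to the PTFE/rubber interface, ΣR_partial = 0.2582 m·K/W.
T_interface = T_in − Q'·ΣR_partial = 349.2 K − (39.49)(0.2582) = 339.0 K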